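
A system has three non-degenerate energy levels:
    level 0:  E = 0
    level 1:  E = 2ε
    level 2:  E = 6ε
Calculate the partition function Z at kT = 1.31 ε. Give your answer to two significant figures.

Z = 1.2

Eᵢ/kT = 0, 1.527, 4.580.
Z = Σ e^(−Eᵢ/kT) = e^(−0) + e^(−1.527) + e^(−4.580) = 1.000 + 0.2172 + 0.01025 = 1.227.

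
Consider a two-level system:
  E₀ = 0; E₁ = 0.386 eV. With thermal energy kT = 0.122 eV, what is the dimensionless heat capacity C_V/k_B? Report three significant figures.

Eᵢ/kT = 0, 3.1639.
Z = Σ e^(−Eᵢ/kT) = e^(−0) + e^(−3.1639) = 1.0000 + 0.042261 = 1.0423.
⟨E⟩ = 0.015651 eV, ⟨E²⟩ = 0.0060412 eV².
C_V/k_B = (⟨E²⟩ − ⟨E⟩²)/(kT)² = (0.0060412 − 0.00024495)/0.014884 = 0.389.

0.389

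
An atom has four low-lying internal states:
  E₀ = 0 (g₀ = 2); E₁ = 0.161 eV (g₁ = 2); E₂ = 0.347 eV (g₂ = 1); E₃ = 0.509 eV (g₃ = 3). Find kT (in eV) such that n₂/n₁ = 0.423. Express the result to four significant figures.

1.112 eV

n₂/n₁ = (g₂/g₁) exp[−(E₂−E₁)/kT] = 0.423.
⇒ (E₂−E₁)/kT = ln((1/2)/0.423) = ln(1.18203) = 0.167233.
kT = 0.186 eV / 0.167233 = 1.112 eV.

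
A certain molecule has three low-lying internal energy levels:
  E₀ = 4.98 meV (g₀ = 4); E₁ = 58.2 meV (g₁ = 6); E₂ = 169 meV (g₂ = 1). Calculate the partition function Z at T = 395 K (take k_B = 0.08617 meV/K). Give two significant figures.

k_BT = 0.08617 × 395 K = 34.04 meV.
Eᵢ/kT = 0.1463, 1.710, 4.965.
Z = Σ gᵢe^(−Eᵢ/kT) = 4·e^(−0.1463) + 6·e^(−1.710) + 1·e^(−4.965) = 3.456 + 1.085 + 0.006978 = 4.548.

Z = 4.5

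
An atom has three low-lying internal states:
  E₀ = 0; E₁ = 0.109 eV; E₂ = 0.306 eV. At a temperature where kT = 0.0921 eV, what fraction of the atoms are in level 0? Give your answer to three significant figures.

0.745

Eᵢ/kT = 0, 1.1835, 3.3225.
Z = Σ e^(−Eᵢ/kT) = e^(−0) + e^(−1.1835) + e^(−3.3225) = 1.0000 + 0.30621 + 0.036063 = 1.3423.
P₀ = e^(−E₀/kT) / Z = 1.0000/1.3423 = 0.745.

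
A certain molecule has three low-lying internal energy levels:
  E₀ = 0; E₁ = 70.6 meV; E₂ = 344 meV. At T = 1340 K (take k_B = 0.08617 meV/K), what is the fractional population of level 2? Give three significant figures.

0.0319

k_BT = 0.08617 × 1340 K = 115.47 meV.
Eᵢ/kT = 0, 0.61141, 2.9791.
Z = Σ e^(−Eᵢ/kT) = e^(−0) + e^(−0.61141) + e^(−2.9791) = 1.0000 + 0.54259 + 0.050839 = 1.5934.
P₂ = e^(−E₂/kT) / Z = 0.050839/1.5934 = 0.0319.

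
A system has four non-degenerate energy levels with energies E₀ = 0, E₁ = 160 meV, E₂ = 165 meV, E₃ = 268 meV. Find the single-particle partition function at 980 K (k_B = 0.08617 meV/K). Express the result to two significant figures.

k_BT = 0.08617 × 980 K = 84.45 meV.
Eᵢ/kT = 0, 1.895, 1.954, 3.173.
Z = Σ e^(−Eᵢ/kT) = e^(−0) + e^(−1.895) + e^(−1.954) + e^(−3.173) = 1.000 + 0.1503 + 0.1417 + 0.04188 = 1.334.

Z = 1.3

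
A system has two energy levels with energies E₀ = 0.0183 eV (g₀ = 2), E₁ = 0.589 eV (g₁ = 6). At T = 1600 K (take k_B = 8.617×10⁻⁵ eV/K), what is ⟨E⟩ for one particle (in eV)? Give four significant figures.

0.04433 eV

k_BT = 8.617×10⁻⁵ × 1600 K = 0.137872 eV.
Eᵢ/kT = 0.132732, 4.27208.
Z = Σ gᵢe^(−Eᵢ/kT) = 2·e^(−0.132732) + 6·e^(−4.27208) = 1.75140 + 0.0837164 = 1.83512.
⟨E⟩ = Σ Eᵢ gᵢe^(−Eᵢ/kT) / Z = (0.0183·1.75140 + 0.589·0.0837164) / 1.83512 = 0.04433 eV.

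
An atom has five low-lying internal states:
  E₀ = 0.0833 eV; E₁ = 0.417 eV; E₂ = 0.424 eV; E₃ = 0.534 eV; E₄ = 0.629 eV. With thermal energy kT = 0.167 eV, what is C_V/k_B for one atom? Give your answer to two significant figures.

1.1

Eᵢ/kT = 0.4988, 2.497, 2.539, 3.198, 3.766.
Z = Σ e^(−Eᵢ/kT) = e^(−0.4988) + e^(−2.497) + e^(−2.539) + e^(−3.198) + e^(−3.766) = 0.6073 + 0.08233 + 0.07895 + 0.04084 + 0.02314 = 0.8326.
⟨E⟩ = 0.1859 eV, ⟨E²⟩ = 0.06429 eV².
C_V/k_B = (⟨E²⟩ − ⟨E⟩²)/(kT)² = (0.06429 − 0.03456)/0.02789 = 1.1.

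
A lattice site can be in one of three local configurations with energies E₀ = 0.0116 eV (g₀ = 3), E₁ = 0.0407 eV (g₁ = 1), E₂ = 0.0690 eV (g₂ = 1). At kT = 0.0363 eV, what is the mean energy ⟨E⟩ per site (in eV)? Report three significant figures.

0.0184 eV

Eᵢ/kT = 0.31956, 1.1212, 1.9008.
Z = Σ gᵢe^(−Eᵢ/kT) = 3·e^(−0.31956) + 1·e^(−1.1212) + 1·e^(−1.9008) = 2.1794 + 0.32589 + 0.14945 = 2.6547.
⟨E⟩ = Σ Eᵢ gᵢe^(−Eᵢ/kT) / Z = (0.0116·2.1794 + 0.0407·0.32589 + 0.0690·0.14945) / 2.6547 = 0.0184 eV.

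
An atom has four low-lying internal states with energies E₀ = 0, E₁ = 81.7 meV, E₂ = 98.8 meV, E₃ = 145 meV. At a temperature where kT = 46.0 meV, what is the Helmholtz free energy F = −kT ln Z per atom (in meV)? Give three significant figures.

Eᵢ/kT = 0, 1.7761, 2.1478, 3.1522.
Z = Σ e^(−Eᵢ/kT) = e^(−0) + e^(−1.7761) + e^(−2.1478) + e^(−3.1522) = 1.0000 + 0.16930 + 0.11674 + 0.042758 = 1.3288.
F = −kT ln Z = −46.0 × ln(1.3288) = −46.0 × 0.28428 = -13.1 meV.

-13.1 meV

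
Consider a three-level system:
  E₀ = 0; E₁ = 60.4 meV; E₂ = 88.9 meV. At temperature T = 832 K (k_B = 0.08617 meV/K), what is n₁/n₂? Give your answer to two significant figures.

1.5

k_BT = 0.08617 × 832 K = 71.69 meV.
n₁/n₂ = exp[−(E₁−E₂)/kT] = exp(−(-28.5 meV)/(71.69 meV)) = exp(0.3975) = 1.5.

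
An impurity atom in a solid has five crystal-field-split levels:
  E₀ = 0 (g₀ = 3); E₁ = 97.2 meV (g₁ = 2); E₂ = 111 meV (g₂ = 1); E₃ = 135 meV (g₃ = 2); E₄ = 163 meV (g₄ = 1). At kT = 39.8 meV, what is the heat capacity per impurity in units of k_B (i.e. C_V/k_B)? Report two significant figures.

0.70

Eᵢ/kT = 0, 2.442, 2.789, 3.392, 4.095.
Z = Σ gᵢe^(−Eᵢ/kT) = 3·e^(−0) + 2·e^(−2.442) + 1·e^(−2.789) + 2·e^(−3.392) + 1·e^(−4.095) = 3.000 + 0.1740 + 0.06148 + 0.06728 + 0.01666 = 3.319.
⟨E⟩ = 10.71 meV, ⟨E²⟩ = 1226 meV².
C_V/k_B = (⟨E²⟩ − ⟨E⟩²)/(kT)² = (1226 − 114.7)/1584 = 0.70.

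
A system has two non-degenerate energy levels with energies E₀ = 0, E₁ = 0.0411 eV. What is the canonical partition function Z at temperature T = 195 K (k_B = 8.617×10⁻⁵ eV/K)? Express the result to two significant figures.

Z = 1.1

k_BT = 8.617×10⁻⁵ × 195 K = 0.01680 eV.
Eᵢ/kT = 0, 2.446.
Z = Σ e^(−Eᵢ/kT) = e^(−0) + e^(−2.446) = 1.000 + 0.08664 = 1.087.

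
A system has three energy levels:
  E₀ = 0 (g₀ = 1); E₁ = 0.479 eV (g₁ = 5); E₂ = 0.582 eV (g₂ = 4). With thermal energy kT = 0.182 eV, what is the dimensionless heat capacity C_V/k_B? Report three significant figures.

1.80

Eᵢ/kT = 0, 2.6319, 3.1978.
Z = Σ gᵢe^(−Eᵢ/kT) = 1·e^(−0) + 5·e^(−2.6319) + 4·e^(−3.1978) = 1.0000 + 0.35971 + 0.16341 = 1.5231.
⟨E⟩ = 0.17557 eV, ⟨E²⟩ = 0.090528 eV².
C_V/k_B = (⟨E²⟩ − ⟨E⟩²)/(kT)² = (0.090528 − 0.030825)/0.033124 = 1.80.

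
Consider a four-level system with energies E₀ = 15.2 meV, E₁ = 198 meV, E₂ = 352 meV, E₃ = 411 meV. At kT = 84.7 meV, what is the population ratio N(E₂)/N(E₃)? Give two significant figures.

2.0

n₂/n₃ = exp[−(E₂−E₃)/kT] = exp(−(-59 meV)/(84.7 meV)) = exp(0.6966) = 2.0.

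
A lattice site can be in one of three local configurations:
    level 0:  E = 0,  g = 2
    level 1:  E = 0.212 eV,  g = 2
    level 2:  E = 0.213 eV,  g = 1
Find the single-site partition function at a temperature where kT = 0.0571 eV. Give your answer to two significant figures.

Eᵢ/kT = 0, 3.713, 3.730.
Z = Σ gᵢe^(−Eᵢ/kT) = 2·e^(−0) + 2·e^(−3.713) + 1·e^(−3.730) = 2.000 + 0.04881 + 0.02399 = 2.073.

Z = 2.1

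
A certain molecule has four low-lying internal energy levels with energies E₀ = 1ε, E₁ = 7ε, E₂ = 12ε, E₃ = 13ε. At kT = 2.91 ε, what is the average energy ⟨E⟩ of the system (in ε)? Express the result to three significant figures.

2.04 ε

Eᵢ/kT = 0.34364, 2.4055, 4.1237, 4.4674.
Z = Σ e^(−Eᵢ/kT) = e^(−0.34364) + e^(−2.4055) + e^(−4.1237) + e^(−4.4674) = 0.70918 + 0.090220 + 0.016185 + 0.011477 = 0.82706.
⟨E⟩ = Σ Eᵢ e^(−Eᵢ/kT) / Z = (1·0.70918 + 7·0.090220 + 12·0.016185 + 13·0.011477) / 0.82706 = 2.04 ε.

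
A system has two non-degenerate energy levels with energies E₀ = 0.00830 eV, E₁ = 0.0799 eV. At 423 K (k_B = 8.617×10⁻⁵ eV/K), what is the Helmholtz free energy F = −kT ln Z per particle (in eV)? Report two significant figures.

0.0035 eV

k_BT = 8.617×10⁻⁵ × 423 K = 0.03645 eV.
Eᵢ/kT = 0.2277, 2.192.
Z = Σ e^(−Eᵢ/kT) = e^(−0.2277) + e^(−2.192) = 0.7964 + 0.1117 = 0.9081.
F = −kT ln Z = −0.03645 × ln(0.9081) = −0.03645 × -0.09640 = 0.0035 eV.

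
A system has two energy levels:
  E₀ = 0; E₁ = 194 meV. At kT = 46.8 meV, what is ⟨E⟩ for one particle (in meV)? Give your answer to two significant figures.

Eᵢ/kT = 0, 4.145.
Z = Σ e^(−Eᵢ/kT) = e^(−0) + e^(−4.145) = 1.000 + 0.01584 = 1.016.
⟨E⟩ = Σ Eᵢ e^(−Eᵢ/kT) / Z = (0·1.000 + 194·0.01584) / 1.016 = 3.0 meV.

3.0 meV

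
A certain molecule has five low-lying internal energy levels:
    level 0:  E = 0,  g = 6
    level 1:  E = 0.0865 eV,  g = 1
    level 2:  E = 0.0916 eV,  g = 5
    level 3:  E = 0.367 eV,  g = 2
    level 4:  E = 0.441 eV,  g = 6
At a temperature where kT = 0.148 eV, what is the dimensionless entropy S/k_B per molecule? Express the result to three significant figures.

2.62

Eᵢ/kT = 0, 0.58446, 0.61892, 2.4797, 2.9797.
Z = Σ gᵢe^(−Eᵢ/kT) = 6·e^(−0) + 1·e^(−0.58446) + 5·e^(−0.61892) + 2·e^(−2.4797) + 6·e^(−2.9797) = 6.0000 + 0.55741 + 2.6926 + 0.16754 + 0.30485 = 9.7224.
⟨E⟩ = Σ EᵢPᵢ = 0.050480 eV.
S/k_B = ln Z + ⟨E⟩/kT = ln(9.7224) + 0.050480/0.148 = 2.2744 + 0.34108 = 2.62.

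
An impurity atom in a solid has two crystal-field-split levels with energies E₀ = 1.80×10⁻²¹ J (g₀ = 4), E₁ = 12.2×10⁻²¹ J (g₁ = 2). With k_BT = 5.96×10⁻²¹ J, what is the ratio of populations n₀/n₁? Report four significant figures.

n₀/n₁ = (g₀/g₁) exp[−(E₀−E₁)/kT] = (4/2) × exp(−(-10.40 ×10⁻²¹ J)/(5.96 ×10⁻²¹ J)) = (4/2) × exp(1.74497) = 11.45.

11.45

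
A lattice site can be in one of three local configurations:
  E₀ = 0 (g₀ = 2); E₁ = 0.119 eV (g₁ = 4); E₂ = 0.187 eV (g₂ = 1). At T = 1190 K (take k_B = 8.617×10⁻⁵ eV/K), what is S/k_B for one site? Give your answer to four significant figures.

k_BT = 8.617×10⁻⁵ × 1190 K = 0.102542 eV.
Eᵢ/kT = 0, 1.16050, 1.82364.
Z = Σ gᵢe^(−Eᵢ/kT) = 2·e^(−0) + 4·e^(−1.16050) + 1·e^(−1.82364) = 2.00000 + 1.25332 + 0.161437 = 3.41476.
⟨E⟩ = Σ EᵢPᵢ = 0.0525172 eV.
S/k_B = ln Z + ⟨E⟩/kT = ln(3.41476) + 0.0525172/0.102542 = 1.22811 + 0.512153 = 1.740.

1.740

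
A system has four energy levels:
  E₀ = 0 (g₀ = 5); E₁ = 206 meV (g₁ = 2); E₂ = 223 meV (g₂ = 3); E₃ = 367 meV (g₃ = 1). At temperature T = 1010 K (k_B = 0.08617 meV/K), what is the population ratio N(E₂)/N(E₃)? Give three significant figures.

15.7

k_BT = 0.08617 × 1010 K = 87.032 meV.
n₂/n₃ = (g₂/g₃) exp[−(E₂−E₃)/kT] = (3/1) × exp(−(-144 meV)/(87.032 meV)) = (3/1) × exp(1.6546) = 15.7.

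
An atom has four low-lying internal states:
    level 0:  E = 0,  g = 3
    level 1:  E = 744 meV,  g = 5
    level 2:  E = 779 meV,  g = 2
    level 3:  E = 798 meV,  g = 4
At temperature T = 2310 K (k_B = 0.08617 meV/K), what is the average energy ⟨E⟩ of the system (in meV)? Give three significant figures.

k_BT = 0.08617 × 2310 K = 199.05 meV.
Eᵢ/kT = 0, 3.7378, 3.9136, 4.0090.
Z = Σ gᵢe^(−Eᵢ/kT) = 3·e^(−0) + 5·e^(−3.7378) + 2·e^(−3.9136) + 4·e^(−4.0090) = 3.0000 + 0.11903 + 0.039937 + 0.072606 = 3.2316.
⟨E⟩ = Σ Eᵢ gᵢe^(−Eᵢ/kT) / Z = (0·3.0000 + 744·0.11903 + 779·0.039937 + 798·0.072606) / 3.2316 = 55.0 meV.

55.0 meV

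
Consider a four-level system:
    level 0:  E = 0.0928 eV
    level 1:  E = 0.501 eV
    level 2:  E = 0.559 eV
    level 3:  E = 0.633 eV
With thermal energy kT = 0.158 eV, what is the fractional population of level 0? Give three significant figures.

Eᵢ/kT = 0.58734, 3.1709, 3.5380, 4.0063.
Z = Σ e^(−Eᵢ/kT) = e^(−0.58734) + e^(−3.1709) + e^(−3.5380) + e^(−4.0063) = 0.55580 + 0.041966 + 0.029071 + 0.018201 = 0.64504.
P₀ = e^(−E₀/kT) / Z = 0.55580/0.64504 = 0.862.

0.862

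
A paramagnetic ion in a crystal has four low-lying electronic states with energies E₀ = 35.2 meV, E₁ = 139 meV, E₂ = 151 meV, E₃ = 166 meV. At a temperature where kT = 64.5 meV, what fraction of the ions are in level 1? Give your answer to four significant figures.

Eᵢ/kT = 0.545736, 2.15504, 2.34109, 2.57364.
Z = Σ e^(−Eᵢ/kT) = e^(−0.545736) + e^(−2.15504) + e^(−2.34109) + e^(−2.57364) = 0.579415 + 0.115899 + 0.0962227 + 0.0762575 = 0.867794.
P₁ = e^(−E₁/kT) / Z = 0.115899/0.867794 = 0.1336.

0.1336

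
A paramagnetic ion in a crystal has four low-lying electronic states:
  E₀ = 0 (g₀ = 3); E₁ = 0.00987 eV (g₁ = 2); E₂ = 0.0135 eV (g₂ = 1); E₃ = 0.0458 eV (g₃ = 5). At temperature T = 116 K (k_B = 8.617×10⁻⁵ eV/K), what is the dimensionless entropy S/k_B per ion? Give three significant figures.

1.73

k_BT = 8.617×10⁻⁵ × 116 K = 0.0099957 eV.
Eᵢ/kT = 0, 0.98742, 1.3506, 4.5820.
Z = Σ gᵢe^(−Eᵢ/kT) = 3·e^(−0) + 2·e^(−0.98742) + 1·e^(−1.3506) + 5·e^(−4.5820) = 3.0000 + 0.74507 + 0.25908 + 0.051172 = 4.0553.
⟨E⟩ = Σ EᵢPᵢ = 0.0032538 eV.
S/k_B = ln Z + ⟨E⟩/kT = ln(4.0553) + 0.0032538/0.0099957 = 1.4000 + 0.32552 = 1.73.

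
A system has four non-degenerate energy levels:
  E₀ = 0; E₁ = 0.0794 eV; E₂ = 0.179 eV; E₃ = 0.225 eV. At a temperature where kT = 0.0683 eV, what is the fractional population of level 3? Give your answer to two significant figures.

Eᵢ/kT = 0, 1.163, 2.621, 3.294.
Z = Σ e^(−Eᵢ/kT) = e^(−0) + e^(−1.163) + e^(−2.621) + e^(−3.294) = 1.000 + 0.3125 + 0.07273 + 0.03711 = 1.422.
P₃ = e^(−E₃/kT) / Z = 0.03711/1.422 = 0.026.

0.026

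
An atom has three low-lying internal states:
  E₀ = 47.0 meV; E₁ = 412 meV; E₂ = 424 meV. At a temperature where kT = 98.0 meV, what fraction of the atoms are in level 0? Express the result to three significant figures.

Eᵢ/kT = 0.47959, 4.2041, 4.3265.
Z = Σ e^(−Eᵢ/kT) = e^(−0.47959) + e^(−4.2041) + e^(−4.3265) = 0.61904 + 0.014934 + 0.013214 = 0.64719.
P₀ = e^(−E₀/kT) / Z = 0.61904/0.64719 = 0.957.

0.957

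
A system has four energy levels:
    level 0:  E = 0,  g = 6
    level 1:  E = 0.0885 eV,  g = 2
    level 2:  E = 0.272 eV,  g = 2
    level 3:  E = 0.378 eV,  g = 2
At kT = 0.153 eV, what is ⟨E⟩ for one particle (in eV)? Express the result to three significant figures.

Eᵢ/kT = 0, 0.57843, 1.7778, 2.4706.
Z = Σ gᵢe^(−Eᵢ/kT) = 6·e^(−0) + 2·e^(−0.57843) + 2·e^(−1.7778) + 2·e^(−2.4706) = 6.0000 + 1.1216 + 0.33802 + 0.16907 = 7.6287.
⟨E⟩ = Σ Eᵢ gᵢe^(−Eᵢ/kT) / Z = (0·6.0000 + 0.0885·1.1216 + 0.272·0.33802 + 0.378·0.16907) / 7.6287 = 0.0334 eV.

0.0334 eV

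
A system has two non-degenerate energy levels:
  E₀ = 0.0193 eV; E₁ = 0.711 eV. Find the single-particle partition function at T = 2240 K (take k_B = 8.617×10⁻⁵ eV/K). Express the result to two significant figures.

Z = 0.93

k_BT = 8.617×10⁻⁵ × 2240 K = 0.1930 eV.
Eᵢ/kT = 0.1000, 3.684.
Z = Σ e^(−Eᵢ/kT) = e^(−0.1000) + e^(−3.684) = 0.9048 + 0.02512 = 0.9299.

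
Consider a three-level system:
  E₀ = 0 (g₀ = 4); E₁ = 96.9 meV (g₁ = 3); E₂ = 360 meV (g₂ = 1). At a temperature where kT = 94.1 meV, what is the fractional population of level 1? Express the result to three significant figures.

Eᵢ/kT = 0, 1.0298, 3.8257.
Z = Σ gᵢe^(−Eᵢ/kT) = 4·e^(−0) + 3·e^(−1.0298) + 1·e^(−3.8257) = 4.0000 + 1.0712 + 0.021803 = 5.0930.
P₁ = g₁ e^(−E₁/kT) / Z = 1.0712/5.0930 = 0.210.

0.210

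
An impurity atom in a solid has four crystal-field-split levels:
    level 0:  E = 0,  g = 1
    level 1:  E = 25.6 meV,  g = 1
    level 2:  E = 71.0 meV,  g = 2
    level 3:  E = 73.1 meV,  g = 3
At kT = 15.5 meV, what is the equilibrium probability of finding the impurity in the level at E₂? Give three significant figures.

Eᵢ/kT = 0, 1.6516, 4.5806, 4.7161.
Z = Σ gᵢe^(−Eᵢ/kT) = 1·e^(−0) + 1·e^(−1.6516) + 2·e^(−4.5806) + 3·e^(−4.7161) = 1.0000 + 0.19174 + 0.020497 + 0.026850 = 1.2391.
P₂ = g₂ e^(−E₂/kT) / Z = 0.020497/1.2391 = 0.0165.

0.0165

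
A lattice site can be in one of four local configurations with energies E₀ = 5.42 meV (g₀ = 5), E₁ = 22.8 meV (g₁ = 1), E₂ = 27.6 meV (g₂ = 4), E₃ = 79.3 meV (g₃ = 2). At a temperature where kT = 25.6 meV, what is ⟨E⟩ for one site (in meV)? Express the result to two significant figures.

13 meV

Eᵢ/kT = 0.2117, 0.8906, 1.078, 3.098.
Z = Σ gᵢe^(−Eᵢ/kT) = 5·e^(−0.2117) + 1·e^(−0.8906) + 4·e^(−1.078) + 2·e^(−3.098) = 4.046 + 0.4104 + 1.361 + 0.09028 = 5.908.
⟨E⟩ = Σ Eᵢ gᵢe^(−Eᵢ/kT) / Z = (5.42·4.046 + 22.8·0.4104 + 27.6·1.361 + 79.3·0.09028) / 5.908 = 13 meV.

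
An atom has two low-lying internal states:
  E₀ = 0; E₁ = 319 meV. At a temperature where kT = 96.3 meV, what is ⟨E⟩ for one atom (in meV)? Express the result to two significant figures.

Eᵢ/kT = 0, 3.313.
Z = Σ e^(−Eᵢ/kT) = e^(−0) + e^(−3.313) = 1.000 + 0.03641 = 1.036.
⟨E⟩ = Σ Eᵢ e^(−Eᵢ/kT) / Z = (0·1.000 + 319·0.03641) / 1.036 = 11 meV.

11 meV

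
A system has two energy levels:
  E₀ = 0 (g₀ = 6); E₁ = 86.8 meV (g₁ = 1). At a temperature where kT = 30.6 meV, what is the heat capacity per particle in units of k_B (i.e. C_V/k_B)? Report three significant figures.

0.0771

Eᵢ/kT = 0, 2.8366.
Z = Σ gᵢe^(−Eᵢ/kT) = 6·e^(−0) + 1·e^(−2.8366) = 6.0000 + 0.058625 = 6.0586.
⟨E⟩ = 0.83991 meV, ⟨E²⟩ = 72.904 meV².
C_V/k_B = (⟨E²⟩ − ⟨E⟩²)/(kT)² = (72.904 − 0.70545)/936.36 = 0.0771.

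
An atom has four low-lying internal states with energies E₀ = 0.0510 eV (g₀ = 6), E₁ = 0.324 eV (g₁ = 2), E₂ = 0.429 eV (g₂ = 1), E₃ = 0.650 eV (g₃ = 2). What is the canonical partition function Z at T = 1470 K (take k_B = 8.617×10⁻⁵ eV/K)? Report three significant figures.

Z = 4.21

k_BT = 8.617×10⁻⁵ × 1470 K = 0.12667 eV.
Eᵢ/kT = 0.40262, 2.5578, 3.3868, 5.1314.
Z = Σ gᵢe^(−Eᵢ/kT) = 6·e^(−0.40262) + 2·e^(−2.5578) + 1·e^(−3.3868) + 2·e^(−5.1314) = 4.0114 + 0.15495 + 0.033817 + 0.011817 = 4.2120.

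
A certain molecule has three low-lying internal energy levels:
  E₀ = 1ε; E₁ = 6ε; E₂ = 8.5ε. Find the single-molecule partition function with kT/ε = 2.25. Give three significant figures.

Eᵢ/kT = 0.44444, 2.6667, 3.7778.
Z = Σ e^(−Eᵢ/kT) = e^(−0.44444) + e^(−2.6667) + e^(−3.7778) = 0.64118 + 0.069481 + 0.022873 = 0.73353.

Z = 0.734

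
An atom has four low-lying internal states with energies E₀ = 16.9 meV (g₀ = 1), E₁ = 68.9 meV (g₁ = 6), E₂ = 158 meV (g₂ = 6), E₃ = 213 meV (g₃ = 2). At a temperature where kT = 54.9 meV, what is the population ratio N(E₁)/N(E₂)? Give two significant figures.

n₁/n₂ = (g₁/g₂) exp[−(E₁−E₂)/kT] = (6/6) × exp(−(-89.1 meV)/(54.9 meV)) = (6/6) × exp(1.623) = 5.1.

5.1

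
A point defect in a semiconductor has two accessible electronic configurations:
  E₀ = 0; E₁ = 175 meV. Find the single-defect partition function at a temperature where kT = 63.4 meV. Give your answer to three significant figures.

Eᵢ/kT = 0, 2.7603.
Z = Σ e^(−Eᵢ/kT) = e^(−0) + e^(−2.7603) = 1.0000 + 0.063273 = 1.0633.

Z = 1.06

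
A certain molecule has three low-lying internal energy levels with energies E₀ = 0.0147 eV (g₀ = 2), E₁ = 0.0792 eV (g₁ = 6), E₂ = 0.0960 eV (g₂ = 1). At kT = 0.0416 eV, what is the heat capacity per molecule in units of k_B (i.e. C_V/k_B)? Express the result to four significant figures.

0.6202

Eᵢ/kT = 0.353365, 1.90385, 2.30769.
Z = Σ gᵢe^(−Eᵢ/kT) = 2·e^(−0.353365) + 6·e^(−1.90385) + 1·e^(−2.30769) = 1.40464 + 0.893963 + 0.0994908 = 2.39809.
⟨E⟩ = 0.0421173 eV, ⟨E²⟩ = 0.00284724 eV².
C_V/k_B = (⟨E²⟩ − ⟨E⟩²)/(kT)² = (0.00284724 − 0.00177387)/0.00173056 = 0.6202.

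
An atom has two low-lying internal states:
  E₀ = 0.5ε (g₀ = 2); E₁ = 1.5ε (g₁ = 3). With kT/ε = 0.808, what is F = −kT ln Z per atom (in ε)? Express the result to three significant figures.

-0.352 ε

Eᵢ/kT = 0.61881, 1.8564.
Z = Σ gᵢe^(−Eᵢ/kT) = 2·e^(−0.61881) + 3·e^(−1.8564) = 1.0772 + 0.46870 = 1.5459.
F = −kT ln Z = −0.808 × ln(1.5459) = −0.808 × 0.43561 = -0.352 ε.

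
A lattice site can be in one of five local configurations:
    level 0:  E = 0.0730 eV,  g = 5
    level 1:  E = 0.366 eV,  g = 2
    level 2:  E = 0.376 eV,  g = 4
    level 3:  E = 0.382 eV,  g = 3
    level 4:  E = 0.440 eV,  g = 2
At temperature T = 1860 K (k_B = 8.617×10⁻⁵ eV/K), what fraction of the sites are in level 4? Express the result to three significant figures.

k_BT = 8.617×10⁻⁵ × 1860 K = 0.16028 eV.
Eᵢ/kT = 0.45545, 2.2835, 2.3459, 2.3833, 2.7452.
Z = Σ gᵢe^(−Eᵢ/kT) = 5·e^(−0.45545) + 2·e^(−2.2835) + 4·e^(−2.3459) + 3·e^(−2.3833) + 2·e^(−2.7452) = 3.1708 + 0.20385 + 0.38304 + 0.27674 + 0.12847 = 4.1629.
P₄ = g₄ e^(−E₄/kT) / Z = 0.12847/4.1629 = 0.0309.

0.0309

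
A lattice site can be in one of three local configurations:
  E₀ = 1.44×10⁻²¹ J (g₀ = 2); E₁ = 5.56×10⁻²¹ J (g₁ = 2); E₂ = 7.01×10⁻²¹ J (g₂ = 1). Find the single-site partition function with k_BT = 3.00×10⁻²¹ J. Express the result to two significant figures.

Z = 1.6

Eᵢ/kT = 0.4800, 1.853, 2.337.
Z = Σ gᵢe^(−Eᵢ/kT) = 2·e^(−0.4800) + 2·e^(−1.853) + 1·e^(−2.337) = 1.238 + 0.3135 + 0.09662 = 1.648.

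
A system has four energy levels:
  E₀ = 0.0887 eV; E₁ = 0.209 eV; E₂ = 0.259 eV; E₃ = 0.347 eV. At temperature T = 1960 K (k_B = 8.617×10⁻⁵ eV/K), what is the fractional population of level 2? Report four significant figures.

k_BT = 8.617×10⁻⁵ × 1960 K = 0.168893 eV.
Eᵢ/kT = 0.525185, 1.23747, 1.53352, 2.05456.
Z = Σ e^(−Eᵢ/kT) = e^(−0.525185) + e^(−1.23747) + e^(−1.53352) + e^(−2.05456) = 0.591446 + 0.290117 + 0.215775 + 0.128149 = 1.22549.
P₂ = e^(−E₂/kT) / Z = 0.215775/1.22549 = 0.1761.

0.1761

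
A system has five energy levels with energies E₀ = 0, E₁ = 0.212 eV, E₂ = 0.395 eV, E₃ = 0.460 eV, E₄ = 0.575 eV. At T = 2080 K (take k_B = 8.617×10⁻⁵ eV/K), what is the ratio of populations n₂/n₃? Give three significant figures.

k_BT = 8.617×10⁻⁵ × 2080 K = 0.17923 eV.
n₂/n₃ = exp[−(E₂−E₃)/kT] = exp(−(-0.065 eV)/(0.17923 eV)) = exp(0.36266) = 1.44.

1.44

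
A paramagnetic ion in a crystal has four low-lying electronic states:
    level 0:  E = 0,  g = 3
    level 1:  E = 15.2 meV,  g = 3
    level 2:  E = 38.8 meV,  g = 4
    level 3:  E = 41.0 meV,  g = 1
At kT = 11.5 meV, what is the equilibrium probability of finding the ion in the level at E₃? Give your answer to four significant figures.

0.007135

Eᵢ/kT = 0, 1.32174, 3.37391, 3.56522.
Z = Σ gᵢe^(−Eᵢ/kT) = 3·e^(−0) + 3·e^(−1.32174) + 4·e^(−3.37391) + 1·e^(−3.56522) = 3.00000 + 0.800013 + 0.137022 + 0.0282908 = 3.96533.
P₃ = g₃ e^(−E₃/kT) / Z = 0.0282908/3.96533 = 0.007135.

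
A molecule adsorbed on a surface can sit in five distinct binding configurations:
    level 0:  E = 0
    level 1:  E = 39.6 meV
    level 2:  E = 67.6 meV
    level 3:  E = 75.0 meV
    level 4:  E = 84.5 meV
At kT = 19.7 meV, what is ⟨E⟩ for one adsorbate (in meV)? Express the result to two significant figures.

Eᵢ/kT = 0, 2.010, 3.431, 3.807, 4.289.
Z = Σ e^(−Eᵢ/kT) = e^(−0) + e^(−2.010) + e^(−3.431) + e^(−3.807) + e^(−4.289) = 1.000 + 0.1340 + 0.03235 + 0.02221 + 0.01372 = 1.202.
⟨E⟩ = Σ Eᵢ e^(−Eᵢ/kT) / Z = (0·1.000 + 39.6·0.1340 + 67.6·0.03235 + 75.0·0.02221 + 84.5·0.01372) / 1.202 = 8.6 meV.

8.6 meV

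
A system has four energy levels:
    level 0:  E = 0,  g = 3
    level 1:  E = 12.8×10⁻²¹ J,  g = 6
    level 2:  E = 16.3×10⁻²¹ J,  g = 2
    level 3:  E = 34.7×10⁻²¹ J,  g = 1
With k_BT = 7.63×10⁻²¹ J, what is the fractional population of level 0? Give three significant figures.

0.687

Eᵢ/kT = 0, 1.6776, 2.1363, 4.5478.
Z = Σ gᵢe^(−Eᵢ/kT) = 3·e^(−0) + 6·e^(−1.6776) + 2·e^(−2.1363) + 1·e^(−4.5478) = 3.0000 + 1.1209 + 0.23618 + 0.010590 = 4.3677.
P₀ = g₀ e^(−E₀/kT) / Z = 3.0000/4.3677 = 0.687.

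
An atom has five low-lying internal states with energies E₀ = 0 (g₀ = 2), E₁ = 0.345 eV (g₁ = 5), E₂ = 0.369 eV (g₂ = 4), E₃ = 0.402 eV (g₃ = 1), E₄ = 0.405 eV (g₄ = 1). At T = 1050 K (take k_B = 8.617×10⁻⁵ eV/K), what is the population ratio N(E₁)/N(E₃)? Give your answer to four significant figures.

9.388

k_BT = 8.617×10⁻⁵ × 1050 K = 0.0904785 eV.
n₁/n₃ = (g₁/g₃) exp[−(E₁−E₃)/kT] = (5/1) × exp(−(-0.057 eV)/(0.0904785 eV)) = (5/1) × exp(0.629984) = 9.388.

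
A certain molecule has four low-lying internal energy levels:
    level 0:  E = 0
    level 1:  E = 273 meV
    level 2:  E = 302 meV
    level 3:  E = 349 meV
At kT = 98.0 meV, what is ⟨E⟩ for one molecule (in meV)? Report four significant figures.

35.75 meV

Eᵢ/kT = 0, 2.78571, 3.08163, 3.56122.
Z = Σ e^(−Eᵢ/kT) = e^(−0) + e^(−2.78571) + e^(−3.08163) + e^(−3.56122) = 1.00000 + 0.0616853 + 0.0458844 + 0.0284042 = 1.13597.
⟨E⟩ = Σ Eᵢ e^(−Eᵢ/kT) / Z = (0·1.00000 + 273·0.0616853 + 302·0.0458844 + 349·0.0284042) / 1.13597 = 35.75 meV.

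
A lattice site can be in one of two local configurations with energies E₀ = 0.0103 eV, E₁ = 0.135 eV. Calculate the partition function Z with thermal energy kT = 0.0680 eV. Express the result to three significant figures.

Eᵢ/kT = 0.15147, 1.9853.
Z = Σ e^(−Eᵢ/kT) = e^(−0.15147) + e^(−1.9853) = 0.85944 + 0.13734 = 0.99678.

Z = 0.997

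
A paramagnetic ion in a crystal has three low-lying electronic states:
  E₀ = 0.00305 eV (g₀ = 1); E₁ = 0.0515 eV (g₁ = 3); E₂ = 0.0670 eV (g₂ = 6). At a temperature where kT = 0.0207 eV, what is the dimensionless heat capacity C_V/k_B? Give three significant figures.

1.74

Eᵢ/kT = 0.14734, 2.4879, 3.2367.
Z = Σ gᵢe^(−Eᵢ/kT) = 1·e^(−0.14734) + 3·e^(−2.4879) + 6·e^(−3.2367) = 0.86300 + 0.24925 + 0.23576 = 1.3480.
⟨E⟩ = 0.023193 eV, ⟨E²⟩ = 0.0012815 eV².
C_V/k_B = (⟨E²⟩ − ⟨E⟩²)/(kT)² = (0.0012815 − 0.00053792)/0.00042849 = 1.74.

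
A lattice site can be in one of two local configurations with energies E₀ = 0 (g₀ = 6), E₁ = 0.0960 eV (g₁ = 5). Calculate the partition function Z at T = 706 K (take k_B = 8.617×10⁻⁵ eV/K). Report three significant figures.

Z = 7.03

k_BT = 8.617×10⁻⁵ × 706 K = 0.060836 eV.
Eᵢ/kT = 0, 1.5780.
Z = Σ gᵢe^(−Eᵢ/kT) = 6·e^(−0) + 5·e^(−1.5780) = 6.0000 + 1.0319 = 7.0319.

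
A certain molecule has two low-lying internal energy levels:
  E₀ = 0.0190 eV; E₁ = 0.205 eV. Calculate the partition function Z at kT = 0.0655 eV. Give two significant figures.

Eᵢ/kT = 0.2901, 3.130.
Z = Σ e^(−Eᵢ/kT) = e^(−0.2901) + e^(−3.130) = 0.7482 + 0.04372 = 0.7919.

Z = 0.79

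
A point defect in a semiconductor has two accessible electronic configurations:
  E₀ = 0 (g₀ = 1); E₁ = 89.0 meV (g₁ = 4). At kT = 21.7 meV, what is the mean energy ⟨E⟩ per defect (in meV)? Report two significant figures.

5.5 meV

Eᵢ/kT = 0, 4.101.
Z = Σ gᵢe^(−Eᵢ/kT) = 1·e^(−0) + 4·e^(−4.101) = 1.000 + 0.06622 = 1.066.
⟨E⟩ = Σ Eᵢ gᵢe^(−Eᵢ/kT) / Z = (0·1.000 + 89.0·0.06622) / 1.066 = 5.5 meV.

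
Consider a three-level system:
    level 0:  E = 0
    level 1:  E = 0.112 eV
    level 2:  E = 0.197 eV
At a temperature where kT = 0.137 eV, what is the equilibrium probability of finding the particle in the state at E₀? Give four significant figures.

Eᵢ/kT = 0, 0.817518, 1.43796.
Z = Σ e^(−Eᵢ/kT) = e^(−0) + e^(−0.817518) + e^(−1.43796) = 1.00000 + 0.441526 + 0.237412 = 1.67894.
P₀ = e^(−E₀/kT) / Z = 1.00000/1.67894 = 0.5956.

0.5956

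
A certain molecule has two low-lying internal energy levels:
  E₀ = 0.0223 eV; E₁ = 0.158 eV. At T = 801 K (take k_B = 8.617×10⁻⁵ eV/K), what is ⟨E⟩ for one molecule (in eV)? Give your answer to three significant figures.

k_BT = 8.617×10⁻⁵ × 801 K = 0.069022 eV.
Eᵢ/kT = 0.32309, 2.2891.
Z = Σ e^(−Eᵢ/kT) = e^(−0.32309) + e^(−2.2891) = 0.72391 + 0.10136 = 0.82527.
⟨E⟩ = Σ Eᵢ e^(−Eᵢ/kT) / Z = (0.0223·0.72391 + 0.158·0.10136) / 0.82527 = 0.0390 eV.

0.0390 eV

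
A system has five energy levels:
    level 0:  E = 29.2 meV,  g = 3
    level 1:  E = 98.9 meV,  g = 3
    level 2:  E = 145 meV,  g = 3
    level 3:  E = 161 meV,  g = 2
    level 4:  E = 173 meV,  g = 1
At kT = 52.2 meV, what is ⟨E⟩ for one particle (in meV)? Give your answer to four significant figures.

Eᵢ/kT = 0.559387, 1.89464, 2.77778, 3.08429, 3.31418.
Z = Σ gᵢe^(−Eᵢ/kT) = 3·e^(−0.559387) + 3·e^(−1.89464) + 3·e^(−2.77778) + 2·e^(−3.08429) + 1·e^(−3.31418) = 1.71468 + 0.451117 + 0.186529 + 0.0915250 + 0.0363639 = 2.48021.
⟨E⟩ = Σ Eᵢ gᵢe^(−Eᵢ/kT) / Z = (29.2·1.71468 + 98.9·0.451117 + 145·0.186529 + 161·0.0915250 + 173·0.0363639) / 2.48021 = 57.56 meV.

57.56 meV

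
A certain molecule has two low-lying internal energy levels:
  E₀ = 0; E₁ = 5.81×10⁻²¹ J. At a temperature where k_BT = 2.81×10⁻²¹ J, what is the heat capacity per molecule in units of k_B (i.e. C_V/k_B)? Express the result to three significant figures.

0.426

Eᵢ/kT = 0, 2.0676.
Z = Σ e^(−Eᵢ/kT) = e^(−0) + e^(−2.0676) = 1.0000 + 0.12649 = 1.1265.
⟨E⟩ = 0.65238, ⟨E²⟩ = 3.7903.
C_V/k_B = (⟨E²⟩ − ⟨E⟩²)/(kT)² = (3.7903 − 0.42560)/7.8961 = 0.426.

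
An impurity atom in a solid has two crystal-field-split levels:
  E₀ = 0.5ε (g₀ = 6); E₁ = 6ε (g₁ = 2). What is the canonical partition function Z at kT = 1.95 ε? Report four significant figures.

Z = 4.735

Eᵢ/kT = 0.256410, 3.07692.
Z = Σ gᵢe^(−Eᵢ/kT) = 6·e^(−0.256410) + 2·e^(−3.07692) = 4.64295 + 0.0922021 = 4.73515.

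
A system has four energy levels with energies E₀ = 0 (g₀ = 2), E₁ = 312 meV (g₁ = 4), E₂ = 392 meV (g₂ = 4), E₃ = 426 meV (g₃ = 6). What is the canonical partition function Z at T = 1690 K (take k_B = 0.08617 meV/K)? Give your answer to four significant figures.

Z = 3.062

k_BT = 0.08617 × 1690 K = 145.627 meV.
Eᵢ/kT = 0, 2.14246, 2.69181, 2.92528.
Z = Σ gᵢe^(−Eᵢ/kT) = 2·e^(−0) + 4·e^(−2.14246) + 4·e^(−2.69181) + 6·e^(−2.92528) = 2.00000 + 0.469463 + 0.271033 + 0.321898 = 3.06239.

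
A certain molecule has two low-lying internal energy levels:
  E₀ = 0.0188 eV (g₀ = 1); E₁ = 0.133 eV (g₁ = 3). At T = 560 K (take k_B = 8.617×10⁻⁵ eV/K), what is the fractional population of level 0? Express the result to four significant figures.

0.7804

k_BT = 8.617×10⁻⁵ × 560 K = 0.0482552 eV.
Eᵢ/kT = 0.389595, 2.75618.
Z = Σ gᵢe^(−Eᵢ/kT) = 1·e^(−0.389595) + 3·e^(−2.75618) = 0.677331 + 0.190602 = 0.867933.
P₀ = g₀ e^(−E₀/kT) / Z = 0.677331/0.867933 = 0.7804.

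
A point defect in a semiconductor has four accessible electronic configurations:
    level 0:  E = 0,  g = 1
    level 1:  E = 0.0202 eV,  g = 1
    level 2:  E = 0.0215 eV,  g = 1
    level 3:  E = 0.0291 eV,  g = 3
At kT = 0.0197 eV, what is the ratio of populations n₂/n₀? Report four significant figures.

0.3358

n₂/n₀ = (g₂/g₀) exp[−(E₂−E₀)/kT] = (1/1) × exp(−(0.0215 eV)/(0.0197 eV)) = (1/1) × exp(-1.09137) = 0.3358.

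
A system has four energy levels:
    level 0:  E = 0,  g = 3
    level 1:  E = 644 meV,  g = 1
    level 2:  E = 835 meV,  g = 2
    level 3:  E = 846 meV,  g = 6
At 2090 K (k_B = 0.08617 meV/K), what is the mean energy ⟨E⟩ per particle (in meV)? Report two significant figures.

k_BT = 0.08617 × 2090 K = 180.1 meV.
Eᵢ/kT = 0, 3.576, 4.636, 4.697.
Z = Σ gᵢe^(−Eᵢ/kT) = 3·e^(−0) + 1·e^(−3.576) + 2·e^(−4.636) + 6·e^(−4.697) = 3.000 + 0.02799 + 0.01939 + 0.05474 = 3.102.
⟨E⟩ = Σ Eᵢ gᵢe^(−Eᵢ/kT) / Z = (0·3.000 + 644·0.02799 + 835·0.01939 + 846·0.05474) / 3.102 = 26 meV.

26 meV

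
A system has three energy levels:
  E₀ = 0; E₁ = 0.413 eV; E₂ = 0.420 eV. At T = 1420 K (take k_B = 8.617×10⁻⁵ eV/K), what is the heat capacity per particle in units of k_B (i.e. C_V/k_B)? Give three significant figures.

0.677

k_BT = 8.617×10⁻⁵ × 1420 K = 0.12236 eV.
Eᵢ/kT = 0, 3.3753, 3.4325.
Z = Σ e^(−Eᵢ/kT) = e^(−0) + e^(−3.3753) + e^(−3.4325) = 1.0000 + 0.034208 + 0.032306 = 1.0665.
⟨E⟩ = 0.025969 eV, ⟨E²⟩ = 0.010814 eV².
C_V/k_B = (⟨E²⟩ − ⟨E⟩²)/(kT)² = (0.010814 − 0.00067439)/0.014972 = 0.677.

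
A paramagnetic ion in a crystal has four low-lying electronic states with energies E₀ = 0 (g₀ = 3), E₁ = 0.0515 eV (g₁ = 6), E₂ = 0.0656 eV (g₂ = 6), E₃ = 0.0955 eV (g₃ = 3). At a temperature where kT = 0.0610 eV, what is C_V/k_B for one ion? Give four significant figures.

0.2739

Eᵢ/kT = 0, 0.844262, 1.07541, 1.56557.
Z = Σ gᵢe^(−Eᵢ/kT) = 3·e^(−0) + 6·e^(−0.844262) + 6·e^(−1.07541) + 3·e^(−1.56557) = 3.00000 + 2.57925 + 2.04695 + 0.626907 = 8.25311.
⟨E⟩ = 0.0396191 eV, ⟨E²⟩ = 0.00258898 eV².
C_V/k_B = (⟨E²⟩ − ⟨E⟩²)/(kT)² = (0.00258898 − 0.00156967)/0.00372100 = 0.2739.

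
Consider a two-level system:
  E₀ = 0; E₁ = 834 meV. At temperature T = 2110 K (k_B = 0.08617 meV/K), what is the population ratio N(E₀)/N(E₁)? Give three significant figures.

k_BT = 0.08617 × 2110 K = 181.82 meV.
n₀/n₁ = exp[−(E₀−E₁)/kT] = exp(−(-834 meV)/(181.82 meV)) = exp(4.5870) = 98.2.

98.2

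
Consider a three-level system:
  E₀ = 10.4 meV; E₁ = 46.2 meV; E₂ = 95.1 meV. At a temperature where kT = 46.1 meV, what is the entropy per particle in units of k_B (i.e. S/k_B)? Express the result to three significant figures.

0.883

Eᵢ/kT = 0.22560, 1.0022, 2.0629.
Z = Σ e^(−Eᵢ/kT) = e^(−0.22560) + e^(−1.0022) + e^(−2.0629) = 0.79804 + 0.36707 + 0.12708 = 1.2922.
⟨E⟩ = Σ EᵢPᵢ = 28.899 meV.
S/k_B = ln Z + ⟨E⟩/kT = ln(1.2922) + 28.899/46.1 = 0.25635 + 0.62688 = 0.883.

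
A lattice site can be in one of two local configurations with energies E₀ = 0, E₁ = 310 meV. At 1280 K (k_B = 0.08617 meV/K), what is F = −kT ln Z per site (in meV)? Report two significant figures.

-6.4 meV

k_BT = 0.08617 × 1280 K = 110.3 meV.
Eᵢ/kT = 0, 2.811.
Z = Σ e^(−Eᵢ/kT) = e^(−0) + e^(−2.811) = 1.000 + 0.06014 = 1.060.
F = −kT ln Z = −110.3 × ln(1.060) = −110.3 × 0.05827 = -6.4 meV.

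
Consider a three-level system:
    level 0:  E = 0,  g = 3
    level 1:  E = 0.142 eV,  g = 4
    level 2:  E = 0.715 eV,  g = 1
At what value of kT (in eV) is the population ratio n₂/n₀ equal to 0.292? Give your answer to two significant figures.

5.4 eV

n₂/n₀ = (g₂/g₀) exp[−(E₂−E₀)/kT] = 0.292.
⇒ (E₂−E₀)/kT = ln((1/3)/0.292) = ln(1.142) = 0.1328.
kT = 0.715 eV / 0.1328 = 5.4 eV.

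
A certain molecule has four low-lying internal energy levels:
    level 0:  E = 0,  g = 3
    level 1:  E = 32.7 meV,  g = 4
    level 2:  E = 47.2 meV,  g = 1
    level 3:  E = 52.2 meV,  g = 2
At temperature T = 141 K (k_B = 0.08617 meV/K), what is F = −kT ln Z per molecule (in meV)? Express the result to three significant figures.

-14.6 meV

k_BT = 0.08617 × 141 K = 12.150 meV.
Eᵢ/kT = 0, 2.6914, 3.8848, 4.2963.
Z = Σ gᵢe^(−Eᵢ/kT) = 3·e^(−0) + 4·e^(−2.6914) + 1·e^(−3.8848) + 2·e^(−4.2963) = 3.0000 + 0.27114 + 0.020552 + 0.027238 = 3.3189.
F = −kT ln Z = −12.150 × ln(3.3189) = −12.150 × 1.1996 = -14.6 meV.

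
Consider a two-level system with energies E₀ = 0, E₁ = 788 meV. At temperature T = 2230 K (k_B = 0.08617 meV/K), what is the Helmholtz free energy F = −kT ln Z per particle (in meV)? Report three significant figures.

-3.16 meV

k_BT = 0.08617 × 2230 K = 192.16 meV.
Eᵢ/kT = 0, 4.1007.
Z = Σ e^(−Eᵢ/kT) = e^(−0) + e^(−4.1007) = 1.0000 + 0.016561 = 1.0166.
F = −kT ln Z = −192.16 × ln(1.0166) = −192.16 × 0.016464 = -3.16 meV.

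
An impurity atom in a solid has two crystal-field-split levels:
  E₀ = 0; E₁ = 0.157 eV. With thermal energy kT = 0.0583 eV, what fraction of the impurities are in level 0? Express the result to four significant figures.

0.9366

Eᵢ/kT = 0, 2.69297.
Z = Σ e^(−Eᵢ/kT) = e^(−0) + e^(−2.69297) = 1.00000 + 0.0676796 = 1.06768.
P₀ = e^(−E₀/kT) / Z = 1.00000/1.06768 = 0.9366.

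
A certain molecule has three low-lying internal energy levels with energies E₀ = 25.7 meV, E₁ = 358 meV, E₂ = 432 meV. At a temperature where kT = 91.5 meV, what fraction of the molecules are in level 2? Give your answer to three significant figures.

0.0114

Eᵢ/kT = 0.28087, 3.9126, 4.7213.
Z = Σ e^(−Eᵢ/kT) = e^(−0.28087) + e^(−3.9126) + e^(−4.7213) = 0.75513 + 0.019988 + 0.0089036 = 0.78402.
P₂ = e^(−E₂/kT) / Z = 0.0089036/0.78402 = 0.0114.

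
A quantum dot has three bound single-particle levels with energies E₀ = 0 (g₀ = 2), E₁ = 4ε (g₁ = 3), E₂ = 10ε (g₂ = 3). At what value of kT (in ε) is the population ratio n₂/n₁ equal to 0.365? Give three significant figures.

n₂/n₁ = (g₂/g₁) exp[−(E₂−E₁)/kT] = 0.365.
⇒ (E₂−E₁)/kT = ln((3/3)/0.365) = ln(2.7397) = 1.0078.
kT = 6ε / 1.0078 = 5.95 ε.

5.95 ε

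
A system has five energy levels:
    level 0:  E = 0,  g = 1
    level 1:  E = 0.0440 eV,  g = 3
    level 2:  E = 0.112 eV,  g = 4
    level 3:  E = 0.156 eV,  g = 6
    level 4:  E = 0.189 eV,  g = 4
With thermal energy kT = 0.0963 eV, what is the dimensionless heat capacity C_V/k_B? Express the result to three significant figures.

0.427

Eᵢ/kT = 0, 0.45691, 1.1630, 1.6199, 1.9626.
Z = Σ gᵢe^(−Eᵢ/kT) = 1·e^(−0) + 3·e^(−0.45691) + 4·e^(−1.1630) + 6·e^(−1.6199) + 4·e^(−1.9626) = 1.0000 + 1.8997 + 1.2502 + 1.1875 + 0.56197 = 5.8994.
⟨E⟩ = 0.087309 eV, ⟨E²⟩ = 0.011583 eV².
C_V/k_B = (⟨E²⟩ − ⟨E⟩²)/(kT)² = (0.011583 − 0.0076229)/0.0092737 = 0.427.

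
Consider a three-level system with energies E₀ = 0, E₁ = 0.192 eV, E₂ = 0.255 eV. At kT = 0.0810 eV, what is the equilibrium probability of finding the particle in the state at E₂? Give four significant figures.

0.03778

Eᵢ/kT = 0, 2.37037, 3.14815.
Z = Σ e^(−Eᵢ/kT) = e^(−0) + e^(−2.37037) + e^(−3.14815) = 1.00000 + 0.0934461 + 0.0429315 = 1.13638.
P₂ = e^(−E₂/kT) / Z = 0.0429315/1.13638 = 0.03778.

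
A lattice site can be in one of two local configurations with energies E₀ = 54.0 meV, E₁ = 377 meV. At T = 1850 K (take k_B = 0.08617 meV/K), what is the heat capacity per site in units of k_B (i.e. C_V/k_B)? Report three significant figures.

k_BT = 0.08617 × 1850 K = 159.41 meV.
Eᵢ/kT = 0.33875, 2.3650.
Z = Σ e^(−Eᵢ/kT) = e^(−0.33875) + e^(−2.3650) = 0.71266 + 0.093949 = 0.80661.
⟨E⟩ = 91.621 meV, ⟨E²⟩ = 19131 meV².
C_V/k_B = (⟨E²⟩ − ⟨E⟩²)/(kT)² = (19131 − 8394.4)/25412 = 0.423.

0.423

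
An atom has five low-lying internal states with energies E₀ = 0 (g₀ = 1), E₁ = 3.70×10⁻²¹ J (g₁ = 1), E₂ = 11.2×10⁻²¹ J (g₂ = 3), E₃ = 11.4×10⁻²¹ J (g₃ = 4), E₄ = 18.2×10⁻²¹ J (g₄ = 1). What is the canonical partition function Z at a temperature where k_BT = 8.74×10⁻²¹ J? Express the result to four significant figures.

Eᵢ/kT = 0, 0.423341, 1.28146, 1.30435, 2.08238.
Z = Σ gᵢe^(−Eᵢ/kT) = 1·e^(−0) + 1·e^(−0.423341) + 3·e^(−1.28146) + 4·e^(−1.30435) + 1·e^(−2.08238) = 1.00000 + 0.654855 + 0.832895 + 1.08540 + 0.124633 = 3.69778.

Z = 3.698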